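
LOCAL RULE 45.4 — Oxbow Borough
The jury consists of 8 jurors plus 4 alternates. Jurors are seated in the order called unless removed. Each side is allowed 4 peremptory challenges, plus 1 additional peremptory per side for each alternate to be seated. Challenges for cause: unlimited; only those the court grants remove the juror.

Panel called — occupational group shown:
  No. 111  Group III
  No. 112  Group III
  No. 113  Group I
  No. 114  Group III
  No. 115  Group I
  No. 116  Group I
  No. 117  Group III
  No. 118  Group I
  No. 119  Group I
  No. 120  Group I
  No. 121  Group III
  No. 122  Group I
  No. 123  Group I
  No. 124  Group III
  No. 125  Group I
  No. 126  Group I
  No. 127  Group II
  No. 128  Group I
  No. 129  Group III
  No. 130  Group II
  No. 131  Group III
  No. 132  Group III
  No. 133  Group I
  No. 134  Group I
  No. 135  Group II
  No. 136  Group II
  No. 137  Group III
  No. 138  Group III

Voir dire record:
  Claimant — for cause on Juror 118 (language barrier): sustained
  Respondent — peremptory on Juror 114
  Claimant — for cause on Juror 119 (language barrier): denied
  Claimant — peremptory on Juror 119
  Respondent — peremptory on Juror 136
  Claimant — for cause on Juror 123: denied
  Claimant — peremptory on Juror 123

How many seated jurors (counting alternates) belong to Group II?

0

Removed: #114, #118, #119, #123, #136.
Seated (12 incl. alternates): #111, #112, #113, #115, #116, #117, #120, #121, #122, #124, #125, #126.
None of those are in Group II → 0.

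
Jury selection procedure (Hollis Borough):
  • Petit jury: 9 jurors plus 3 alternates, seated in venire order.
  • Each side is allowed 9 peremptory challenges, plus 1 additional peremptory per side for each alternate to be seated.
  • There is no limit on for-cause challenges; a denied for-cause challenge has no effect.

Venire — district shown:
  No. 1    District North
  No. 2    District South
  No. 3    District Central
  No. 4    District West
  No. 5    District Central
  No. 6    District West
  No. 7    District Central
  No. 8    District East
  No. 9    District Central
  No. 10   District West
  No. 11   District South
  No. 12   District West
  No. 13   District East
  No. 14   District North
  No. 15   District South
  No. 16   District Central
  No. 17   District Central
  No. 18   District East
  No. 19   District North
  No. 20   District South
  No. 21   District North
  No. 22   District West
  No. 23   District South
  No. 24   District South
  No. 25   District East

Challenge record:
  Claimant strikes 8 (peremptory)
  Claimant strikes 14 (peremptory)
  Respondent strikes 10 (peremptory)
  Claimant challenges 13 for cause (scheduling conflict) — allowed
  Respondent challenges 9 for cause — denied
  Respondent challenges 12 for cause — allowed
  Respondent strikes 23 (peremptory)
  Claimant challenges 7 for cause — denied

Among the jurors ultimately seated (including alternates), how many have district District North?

1

Removed: #8, #10, #12, #13, #14, #23.
Seated (12 incl. alternates): #1, #2, #3, #4, #5, #6, #7, #9, #11, #15, #16, #17.
Of those, in District North: #1 → 1.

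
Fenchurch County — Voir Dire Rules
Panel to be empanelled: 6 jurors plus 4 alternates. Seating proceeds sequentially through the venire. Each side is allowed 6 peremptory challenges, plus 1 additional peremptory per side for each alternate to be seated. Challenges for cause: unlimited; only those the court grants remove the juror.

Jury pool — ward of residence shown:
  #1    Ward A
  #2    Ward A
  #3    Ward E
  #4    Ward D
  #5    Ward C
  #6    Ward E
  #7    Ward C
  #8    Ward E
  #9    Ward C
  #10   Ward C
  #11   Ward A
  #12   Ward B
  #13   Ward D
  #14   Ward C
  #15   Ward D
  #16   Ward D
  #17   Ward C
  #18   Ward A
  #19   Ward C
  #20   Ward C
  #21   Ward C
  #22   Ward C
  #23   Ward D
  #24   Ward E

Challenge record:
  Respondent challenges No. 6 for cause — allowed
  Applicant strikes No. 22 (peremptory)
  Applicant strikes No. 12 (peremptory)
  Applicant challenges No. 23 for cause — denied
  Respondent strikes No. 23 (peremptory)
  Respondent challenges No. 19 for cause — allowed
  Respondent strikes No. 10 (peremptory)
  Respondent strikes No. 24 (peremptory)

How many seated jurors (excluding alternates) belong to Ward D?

1

Removed: #6, #10, #12, #19, #22, #23, #24.
Seated jurors 1–6: #1, #2, #3, #4, #5, #7 (alternates #8, #9, #11, #13 not counted).
Of those, in Ward D: #4 → 1.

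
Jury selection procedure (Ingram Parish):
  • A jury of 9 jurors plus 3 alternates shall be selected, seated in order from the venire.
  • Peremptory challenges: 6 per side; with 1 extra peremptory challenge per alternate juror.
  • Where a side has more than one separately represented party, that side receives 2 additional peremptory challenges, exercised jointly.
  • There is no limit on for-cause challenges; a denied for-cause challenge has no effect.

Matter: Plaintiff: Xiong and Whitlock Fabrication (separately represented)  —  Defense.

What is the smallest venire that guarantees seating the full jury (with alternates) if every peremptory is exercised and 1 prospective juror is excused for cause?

33

Seats to fill: 9 + 3 alternates = 12.
Peremptories — Plaintiff: 6 + 1×3 + 2 = 11; Defense: 6 + 1×3 = 9; total 20.
For-cause removals: 1.
Minimum venire: 12 + 20 + 1 = 33.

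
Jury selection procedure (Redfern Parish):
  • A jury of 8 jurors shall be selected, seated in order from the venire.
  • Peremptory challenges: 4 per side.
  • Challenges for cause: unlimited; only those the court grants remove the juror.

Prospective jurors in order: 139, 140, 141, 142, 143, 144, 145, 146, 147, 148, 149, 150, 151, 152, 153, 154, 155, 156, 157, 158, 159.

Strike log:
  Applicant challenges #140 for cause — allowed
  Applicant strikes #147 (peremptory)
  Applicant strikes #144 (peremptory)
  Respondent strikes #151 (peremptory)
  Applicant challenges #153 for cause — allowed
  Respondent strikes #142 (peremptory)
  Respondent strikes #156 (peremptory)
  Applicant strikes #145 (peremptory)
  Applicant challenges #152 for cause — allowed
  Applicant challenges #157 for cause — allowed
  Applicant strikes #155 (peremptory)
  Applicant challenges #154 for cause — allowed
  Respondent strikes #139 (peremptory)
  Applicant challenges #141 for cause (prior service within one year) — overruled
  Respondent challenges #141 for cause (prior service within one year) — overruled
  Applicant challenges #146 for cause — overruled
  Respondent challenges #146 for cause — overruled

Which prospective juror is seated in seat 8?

Removed: #139, #140, #142, #144, #145, #147, #151, #152, #153, #154, #155, #156, #157. (#141, #146 stay — for-cause denied.)
Seating in order: seats 1–8 → #141, #143, #146, #148, #149, #150, #158, #159.
So seat 8 is #159.

159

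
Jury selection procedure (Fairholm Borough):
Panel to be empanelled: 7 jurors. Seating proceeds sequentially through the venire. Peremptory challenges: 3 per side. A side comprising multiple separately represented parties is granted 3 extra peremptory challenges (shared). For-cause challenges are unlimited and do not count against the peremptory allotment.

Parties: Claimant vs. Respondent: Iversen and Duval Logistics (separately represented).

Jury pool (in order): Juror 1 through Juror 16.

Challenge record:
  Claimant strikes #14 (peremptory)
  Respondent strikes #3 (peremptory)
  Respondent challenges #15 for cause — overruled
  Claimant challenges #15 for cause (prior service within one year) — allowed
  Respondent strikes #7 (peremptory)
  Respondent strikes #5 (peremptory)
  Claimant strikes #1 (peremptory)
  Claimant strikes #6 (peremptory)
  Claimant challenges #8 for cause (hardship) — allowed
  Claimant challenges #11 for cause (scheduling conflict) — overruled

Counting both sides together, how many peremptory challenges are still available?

3

Claimant allotment: 3. Respondent allotment: 3 base + 3 multi-party = 6.
Claimant peremptories used: #14, #1, #6 — 3 (for-cause on #15, #8, #11 don't count).
Respondent peremptories used: #3, #7, #5 — 3 (the for-cause on #15 doesn't count).
Remaining: (3 − 3) + (6 − 3) = 3.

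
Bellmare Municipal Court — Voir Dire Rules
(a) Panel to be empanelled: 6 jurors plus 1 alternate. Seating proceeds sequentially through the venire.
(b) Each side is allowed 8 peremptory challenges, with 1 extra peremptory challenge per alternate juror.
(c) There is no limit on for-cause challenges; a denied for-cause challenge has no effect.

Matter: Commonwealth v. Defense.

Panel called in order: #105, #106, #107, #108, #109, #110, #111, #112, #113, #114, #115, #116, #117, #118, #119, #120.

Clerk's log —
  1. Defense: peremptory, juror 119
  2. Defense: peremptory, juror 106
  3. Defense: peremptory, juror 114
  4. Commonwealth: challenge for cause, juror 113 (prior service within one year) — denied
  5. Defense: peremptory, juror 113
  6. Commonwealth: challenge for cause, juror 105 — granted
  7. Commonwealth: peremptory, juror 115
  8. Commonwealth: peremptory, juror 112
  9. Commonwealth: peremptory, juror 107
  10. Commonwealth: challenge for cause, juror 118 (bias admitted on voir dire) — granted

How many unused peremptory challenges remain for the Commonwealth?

6

Commonwealth allotment: 8 base + 1 × 1 alternate = 9.
Commonwealth peremptories used: #115, #112, #107 — 3 (for-cause on #113, #105, #118 don't count).
Remaining: 9 − 3 = 6.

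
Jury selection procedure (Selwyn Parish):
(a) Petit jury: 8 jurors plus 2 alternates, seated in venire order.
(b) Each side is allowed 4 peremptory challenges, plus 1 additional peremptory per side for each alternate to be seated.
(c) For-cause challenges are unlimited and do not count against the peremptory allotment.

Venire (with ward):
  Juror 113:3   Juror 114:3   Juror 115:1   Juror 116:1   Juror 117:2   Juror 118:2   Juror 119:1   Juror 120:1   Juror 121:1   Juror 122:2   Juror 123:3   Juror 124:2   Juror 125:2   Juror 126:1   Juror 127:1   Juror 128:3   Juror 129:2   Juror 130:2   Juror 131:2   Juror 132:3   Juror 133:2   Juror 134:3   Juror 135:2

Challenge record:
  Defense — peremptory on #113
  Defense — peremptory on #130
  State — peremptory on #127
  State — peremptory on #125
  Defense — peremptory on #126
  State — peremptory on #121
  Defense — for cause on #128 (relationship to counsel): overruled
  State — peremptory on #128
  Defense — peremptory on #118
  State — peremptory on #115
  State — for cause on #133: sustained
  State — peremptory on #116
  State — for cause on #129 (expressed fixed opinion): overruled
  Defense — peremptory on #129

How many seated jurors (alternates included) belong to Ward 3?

4

Removed: #113, #115, #116, #118, #121, #125, #126, #127, #128, #129, #130, #133.
Seated (10 incl. alternates): #114, #117, #119, #120, #122, #123, #124, #131, #132, #134.
Of those, in Ward 3: #114, #123, #132, #134 → 4.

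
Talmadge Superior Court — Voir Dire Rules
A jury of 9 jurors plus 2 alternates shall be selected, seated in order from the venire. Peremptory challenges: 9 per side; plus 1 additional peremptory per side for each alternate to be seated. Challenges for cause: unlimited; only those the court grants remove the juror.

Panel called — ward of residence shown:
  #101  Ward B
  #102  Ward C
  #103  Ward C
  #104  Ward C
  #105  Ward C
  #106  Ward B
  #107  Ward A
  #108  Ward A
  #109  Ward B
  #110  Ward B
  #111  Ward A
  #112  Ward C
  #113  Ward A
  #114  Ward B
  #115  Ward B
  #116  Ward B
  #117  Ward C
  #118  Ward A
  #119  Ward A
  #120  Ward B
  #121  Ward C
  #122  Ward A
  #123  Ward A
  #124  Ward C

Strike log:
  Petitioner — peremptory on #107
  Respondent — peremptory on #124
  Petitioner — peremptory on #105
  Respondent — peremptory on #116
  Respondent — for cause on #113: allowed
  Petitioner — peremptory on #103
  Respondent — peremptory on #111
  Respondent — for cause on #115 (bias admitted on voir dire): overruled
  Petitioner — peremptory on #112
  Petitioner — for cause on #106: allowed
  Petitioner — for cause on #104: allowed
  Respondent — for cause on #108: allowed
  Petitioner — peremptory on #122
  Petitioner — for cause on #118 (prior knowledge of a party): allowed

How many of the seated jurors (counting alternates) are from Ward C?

Removed: #103, #104, #105, #106, #107, #108, #111, #112, #113, #116, #118, #122, #124.
Seated (11 incl. alternates): #101, #102, #109, #110, #114, #115, #117, #119, #120, #121, #123.
Of those, in Ward C: #102, #117, #121 → 3.

3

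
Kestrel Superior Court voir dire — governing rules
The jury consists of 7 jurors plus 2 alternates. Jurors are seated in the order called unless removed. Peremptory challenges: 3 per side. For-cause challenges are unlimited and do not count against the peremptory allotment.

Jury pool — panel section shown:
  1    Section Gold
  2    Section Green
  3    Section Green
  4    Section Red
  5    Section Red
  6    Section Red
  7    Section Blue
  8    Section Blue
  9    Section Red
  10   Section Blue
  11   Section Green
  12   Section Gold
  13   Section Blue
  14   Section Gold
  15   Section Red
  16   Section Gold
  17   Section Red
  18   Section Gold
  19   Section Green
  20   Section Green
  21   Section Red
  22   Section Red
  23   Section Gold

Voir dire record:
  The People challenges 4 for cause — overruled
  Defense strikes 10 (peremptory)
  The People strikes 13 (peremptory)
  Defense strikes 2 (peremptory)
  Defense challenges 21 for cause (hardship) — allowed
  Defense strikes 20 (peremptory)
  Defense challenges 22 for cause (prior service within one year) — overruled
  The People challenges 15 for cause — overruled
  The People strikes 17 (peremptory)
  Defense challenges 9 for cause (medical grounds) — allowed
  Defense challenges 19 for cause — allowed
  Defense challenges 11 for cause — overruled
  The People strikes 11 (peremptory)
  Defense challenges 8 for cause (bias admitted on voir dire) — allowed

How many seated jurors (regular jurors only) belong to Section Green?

1

Removed: #2, #8, #9, #10, #11, #13, #17, #19, #20, #21.
Seated jurors 1–7: #1, #3, #4, #5, #6, #7, #12 (alternates #14, #15 not counted).
Of those, in Section Green: #3 → 1.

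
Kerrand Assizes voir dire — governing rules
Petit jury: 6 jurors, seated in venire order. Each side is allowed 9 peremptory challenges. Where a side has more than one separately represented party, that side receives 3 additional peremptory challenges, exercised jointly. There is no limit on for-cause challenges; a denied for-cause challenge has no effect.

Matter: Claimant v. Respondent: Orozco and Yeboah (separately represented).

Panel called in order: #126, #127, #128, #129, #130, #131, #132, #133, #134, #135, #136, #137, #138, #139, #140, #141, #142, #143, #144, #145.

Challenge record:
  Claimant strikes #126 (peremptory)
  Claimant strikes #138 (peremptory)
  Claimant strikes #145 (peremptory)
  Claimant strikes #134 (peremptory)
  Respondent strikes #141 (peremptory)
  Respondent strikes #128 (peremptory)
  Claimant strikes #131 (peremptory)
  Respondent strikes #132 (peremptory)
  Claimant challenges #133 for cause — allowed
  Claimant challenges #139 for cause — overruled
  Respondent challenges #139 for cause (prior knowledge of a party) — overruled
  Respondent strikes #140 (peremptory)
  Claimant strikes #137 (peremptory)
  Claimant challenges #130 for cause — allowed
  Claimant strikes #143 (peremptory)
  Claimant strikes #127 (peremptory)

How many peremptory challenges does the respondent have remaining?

Respondent allotment: 9 base + 3 multi-party = 12.
Respondent peremptories used: #141, #128, #132, #140 — 4 (the for-cause on #139 doesn't count).
Remaining: 12 − 4 = 8.

8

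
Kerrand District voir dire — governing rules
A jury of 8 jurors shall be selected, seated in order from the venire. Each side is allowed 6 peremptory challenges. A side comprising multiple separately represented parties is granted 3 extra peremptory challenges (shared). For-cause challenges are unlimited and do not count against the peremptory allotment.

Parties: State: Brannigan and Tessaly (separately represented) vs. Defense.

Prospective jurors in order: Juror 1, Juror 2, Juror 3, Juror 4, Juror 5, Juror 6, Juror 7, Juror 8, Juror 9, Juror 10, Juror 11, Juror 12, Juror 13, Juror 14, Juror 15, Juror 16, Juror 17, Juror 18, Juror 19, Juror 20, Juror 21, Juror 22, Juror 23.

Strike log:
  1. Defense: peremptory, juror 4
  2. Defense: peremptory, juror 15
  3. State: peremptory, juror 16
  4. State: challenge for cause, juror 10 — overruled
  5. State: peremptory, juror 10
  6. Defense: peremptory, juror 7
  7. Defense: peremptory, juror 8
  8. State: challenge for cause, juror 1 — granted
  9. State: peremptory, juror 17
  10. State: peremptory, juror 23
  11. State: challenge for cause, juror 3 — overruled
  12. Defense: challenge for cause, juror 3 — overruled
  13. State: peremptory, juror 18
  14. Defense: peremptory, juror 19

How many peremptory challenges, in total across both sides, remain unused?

5

State allotment: 6 base + 3 multi-party = 9. Defense allotment: 6.
State peremptories used: #16, #10, #17, #23, #18 — 5 (for-cause on #10, #1, #3 don't count).
Defense peremptories used: #4, #15, #7, #8, #19 — 5 (the for-cause on #3 doesn't count).
Remaining: (9 − 5) + (6 − 5) = 5.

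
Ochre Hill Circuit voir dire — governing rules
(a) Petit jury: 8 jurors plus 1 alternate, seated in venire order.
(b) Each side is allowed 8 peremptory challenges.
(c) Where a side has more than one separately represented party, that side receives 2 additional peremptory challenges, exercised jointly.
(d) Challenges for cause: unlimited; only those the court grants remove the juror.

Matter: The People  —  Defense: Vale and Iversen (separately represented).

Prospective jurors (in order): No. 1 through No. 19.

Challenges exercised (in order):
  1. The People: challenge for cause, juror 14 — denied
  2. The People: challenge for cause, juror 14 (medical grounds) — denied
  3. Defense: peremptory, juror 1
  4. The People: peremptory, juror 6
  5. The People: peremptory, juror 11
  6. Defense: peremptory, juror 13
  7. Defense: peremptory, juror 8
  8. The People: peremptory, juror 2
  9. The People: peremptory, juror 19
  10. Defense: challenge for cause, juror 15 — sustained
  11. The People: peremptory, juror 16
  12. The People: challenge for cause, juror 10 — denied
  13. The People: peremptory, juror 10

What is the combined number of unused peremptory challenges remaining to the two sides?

The People allotment: 8. Defense allotment: 8 base + 2 multi-party = 10.
The People peremptories used: #6, #11, #2, #19, #16, #10 — 6 (for-cause on #14, #14, #10 don't count).
Defense peremptories used: #1, #13, #8 — 3 (the for-cause on #15 doesn't count).
Remaining: (8 − 6) + (10 − 3) = 9.

9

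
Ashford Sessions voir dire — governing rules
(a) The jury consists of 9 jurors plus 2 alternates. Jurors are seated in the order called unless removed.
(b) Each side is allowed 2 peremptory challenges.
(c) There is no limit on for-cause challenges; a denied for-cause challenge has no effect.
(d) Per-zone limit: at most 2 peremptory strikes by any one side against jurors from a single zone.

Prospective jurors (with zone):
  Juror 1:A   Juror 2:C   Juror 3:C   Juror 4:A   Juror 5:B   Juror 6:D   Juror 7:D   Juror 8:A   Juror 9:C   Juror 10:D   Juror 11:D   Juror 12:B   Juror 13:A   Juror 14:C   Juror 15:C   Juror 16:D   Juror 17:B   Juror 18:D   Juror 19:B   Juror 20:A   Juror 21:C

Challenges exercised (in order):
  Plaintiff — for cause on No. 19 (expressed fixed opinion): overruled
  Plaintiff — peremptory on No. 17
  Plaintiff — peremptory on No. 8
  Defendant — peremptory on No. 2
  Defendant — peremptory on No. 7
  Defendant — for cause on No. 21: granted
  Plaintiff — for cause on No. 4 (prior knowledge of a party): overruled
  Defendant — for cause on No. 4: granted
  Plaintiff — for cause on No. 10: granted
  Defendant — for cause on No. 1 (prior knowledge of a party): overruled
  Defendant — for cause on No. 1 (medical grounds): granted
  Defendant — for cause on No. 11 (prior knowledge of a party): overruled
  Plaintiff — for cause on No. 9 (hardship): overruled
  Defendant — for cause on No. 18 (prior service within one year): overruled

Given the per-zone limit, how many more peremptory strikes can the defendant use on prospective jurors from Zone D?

0

Defendant peremptories so far: #2, #7 — 2 of 2 used, 0 left overall.
Against Zone D: #7 — 1 used; per-zone cap 2 leaves 1.
Binding limit: min(0, 1) = 0.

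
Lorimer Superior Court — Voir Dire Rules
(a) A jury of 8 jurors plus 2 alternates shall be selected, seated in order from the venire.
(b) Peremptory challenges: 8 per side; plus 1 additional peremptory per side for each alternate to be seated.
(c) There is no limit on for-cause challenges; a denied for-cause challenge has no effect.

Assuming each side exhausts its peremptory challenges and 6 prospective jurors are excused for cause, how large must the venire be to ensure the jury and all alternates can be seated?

Seats to fill: 8 + 2 alternates = 10.
Peremptories: 8 + 1×2 = 10 per side × 2 sides = 20.
For-cause removals: 6.
Minimum venire: 10 + 20 + 6 = 36.

36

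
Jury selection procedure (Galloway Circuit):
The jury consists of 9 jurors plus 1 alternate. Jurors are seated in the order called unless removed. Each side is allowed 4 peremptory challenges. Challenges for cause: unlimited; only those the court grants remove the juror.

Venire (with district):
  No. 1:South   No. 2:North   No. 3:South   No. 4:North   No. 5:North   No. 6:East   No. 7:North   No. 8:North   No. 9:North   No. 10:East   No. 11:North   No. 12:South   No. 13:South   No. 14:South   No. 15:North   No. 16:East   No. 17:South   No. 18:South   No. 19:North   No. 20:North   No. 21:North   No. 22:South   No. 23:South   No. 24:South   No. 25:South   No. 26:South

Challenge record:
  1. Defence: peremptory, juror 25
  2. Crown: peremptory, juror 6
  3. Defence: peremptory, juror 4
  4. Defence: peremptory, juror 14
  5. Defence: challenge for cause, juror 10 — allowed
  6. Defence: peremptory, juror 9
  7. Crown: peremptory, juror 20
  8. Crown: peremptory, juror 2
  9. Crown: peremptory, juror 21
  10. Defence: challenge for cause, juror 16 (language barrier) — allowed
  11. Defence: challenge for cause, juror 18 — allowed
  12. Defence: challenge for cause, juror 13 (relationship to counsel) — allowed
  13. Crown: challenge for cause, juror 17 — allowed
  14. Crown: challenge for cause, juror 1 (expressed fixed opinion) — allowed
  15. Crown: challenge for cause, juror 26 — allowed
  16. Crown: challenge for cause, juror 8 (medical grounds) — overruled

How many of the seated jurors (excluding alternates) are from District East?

Removed: #1, #2, #4, #6, #9, #10, #13, #14, #16, #17, #18, #20, #21, #25, #26.
Seated jurors 1–9: #3, #5, #7, #8, #11, #12, #15, #19, #22 (alternates #23 not counted).
None of those are in District East → 0.

0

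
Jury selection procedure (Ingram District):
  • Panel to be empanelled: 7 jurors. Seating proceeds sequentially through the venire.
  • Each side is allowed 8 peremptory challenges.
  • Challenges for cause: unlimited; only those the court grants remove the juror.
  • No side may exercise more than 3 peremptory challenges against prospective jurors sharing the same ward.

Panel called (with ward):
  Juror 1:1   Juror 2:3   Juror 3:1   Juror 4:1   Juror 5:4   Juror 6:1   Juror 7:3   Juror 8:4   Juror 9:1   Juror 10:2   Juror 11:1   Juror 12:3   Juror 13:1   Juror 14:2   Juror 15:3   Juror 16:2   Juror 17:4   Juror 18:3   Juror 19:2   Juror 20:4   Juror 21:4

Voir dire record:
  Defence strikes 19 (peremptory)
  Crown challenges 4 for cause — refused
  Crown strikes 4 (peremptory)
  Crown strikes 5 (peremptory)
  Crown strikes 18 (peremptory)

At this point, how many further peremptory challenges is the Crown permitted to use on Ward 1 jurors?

Crown peremptories so far: #4, #5, #18 — 3 of 8 used, 5 left overall.
Against Ward 1: #4 — 1 used; per-ward cap 3 leaves 2.
Binding limit: min(5, 2) = 2.

2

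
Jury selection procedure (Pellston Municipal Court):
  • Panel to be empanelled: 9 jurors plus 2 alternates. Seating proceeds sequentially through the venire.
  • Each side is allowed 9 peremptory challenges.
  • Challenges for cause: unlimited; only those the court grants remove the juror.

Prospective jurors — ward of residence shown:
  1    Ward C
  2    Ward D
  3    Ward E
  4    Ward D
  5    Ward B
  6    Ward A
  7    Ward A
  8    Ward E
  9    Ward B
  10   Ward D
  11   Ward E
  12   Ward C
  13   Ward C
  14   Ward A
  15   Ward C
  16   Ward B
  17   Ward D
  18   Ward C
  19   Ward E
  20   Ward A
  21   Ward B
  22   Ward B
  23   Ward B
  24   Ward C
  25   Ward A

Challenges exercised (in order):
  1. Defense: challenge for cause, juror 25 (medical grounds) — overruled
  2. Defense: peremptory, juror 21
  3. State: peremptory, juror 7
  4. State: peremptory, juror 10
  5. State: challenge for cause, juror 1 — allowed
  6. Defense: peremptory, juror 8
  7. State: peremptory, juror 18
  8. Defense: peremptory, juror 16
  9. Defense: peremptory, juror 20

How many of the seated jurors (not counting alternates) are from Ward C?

Removed: #1, #7, #8, #10, #16, #18, #20, #21.
Seated jurors 1–9: #2, #3, #4, #5, #6, #9, #11, #12, #13 (alternates #14, #15 not counted).
Of those, in Ward C: #12, #13 → 2.

2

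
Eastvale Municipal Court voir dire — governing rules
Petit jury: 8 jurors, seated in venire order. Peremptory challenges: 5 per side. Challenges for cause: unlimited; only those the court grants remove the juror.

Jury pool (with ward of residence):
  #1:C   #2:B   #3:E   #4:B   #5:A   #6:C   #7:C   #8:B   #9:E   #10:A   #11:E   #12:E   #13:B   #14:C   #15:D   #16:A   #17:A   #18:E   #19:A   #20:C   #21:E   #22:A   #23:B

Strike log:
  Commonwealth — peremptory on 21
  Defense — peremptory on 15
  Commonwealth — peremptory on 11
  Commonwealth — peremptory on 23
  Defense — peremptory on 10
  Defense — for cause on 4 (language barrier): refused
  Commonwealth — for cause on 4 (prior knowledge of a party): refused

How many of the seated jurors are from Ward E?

1

Removed: #10, #11, #15, #21, #23.
Seated jurors 1–8: #1, #2, #3, #4, #5, #6, #7, #8.
Of those, in Ward E: #3 → 1.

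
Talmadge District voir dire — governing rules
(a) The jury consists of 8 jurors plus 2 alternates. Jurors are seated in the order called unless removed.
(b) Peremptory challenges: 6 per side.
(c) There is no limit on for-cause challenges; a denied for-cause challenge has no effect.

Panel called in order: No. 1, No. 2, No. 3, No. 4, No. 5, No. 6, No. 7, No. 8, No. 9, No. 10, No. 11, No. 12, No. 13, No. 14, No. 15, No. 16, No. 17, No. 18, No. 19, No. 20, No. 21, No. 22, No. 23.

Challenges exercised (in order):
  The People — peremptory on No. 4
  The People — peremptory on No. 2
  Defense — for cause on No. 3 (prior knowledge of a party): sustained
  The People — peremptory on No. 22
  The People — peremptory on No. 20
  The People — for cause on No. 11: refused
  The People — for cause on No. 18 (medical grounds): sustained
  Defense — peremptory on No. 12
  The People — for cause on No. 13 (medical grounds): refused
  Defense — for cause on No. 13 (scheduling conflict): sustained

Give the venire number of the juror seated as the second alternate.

Removed: #2, #3, #4, #12, #13, #18, #20, #22. (#11 stays — for-cause denied.)
Seating in order: seats 1–8 → #1, #5, #6, #7, #8, #9, #10, #11; alternates → #14, #15.
So alternate 2 is #15.

15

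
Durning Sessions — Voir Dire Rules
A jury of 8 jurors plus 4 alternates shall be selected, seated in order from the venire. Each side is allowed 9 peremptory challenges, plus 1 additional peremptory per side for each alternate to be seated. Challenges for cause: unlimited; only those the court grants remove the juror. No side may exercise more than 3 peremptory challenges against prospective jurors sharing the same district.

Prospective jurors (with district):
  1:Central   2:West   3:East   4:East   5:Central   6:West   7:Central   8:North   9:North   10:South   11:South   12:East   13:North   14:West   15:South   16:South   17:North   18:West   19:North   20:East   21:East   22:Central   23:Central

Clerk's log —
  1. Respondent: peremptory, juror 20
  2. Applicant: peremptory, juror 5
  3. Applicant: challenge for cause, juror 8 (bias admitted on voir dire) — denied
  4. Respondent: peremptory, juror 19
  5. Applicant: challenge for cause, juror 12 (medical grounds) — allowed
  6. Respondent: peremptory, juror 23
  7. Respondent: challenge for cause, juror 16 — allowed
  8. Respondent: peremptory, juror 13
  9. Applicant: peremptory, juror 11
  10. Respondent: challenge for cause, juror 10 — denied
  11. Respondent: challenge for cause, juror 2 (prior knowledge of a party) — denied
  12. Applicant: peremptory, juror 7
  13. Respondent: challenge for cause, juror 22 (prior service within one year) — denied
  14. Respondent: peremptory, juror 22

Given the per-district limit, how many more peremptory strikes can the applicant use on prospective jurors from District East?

Applicant peremptories so far: #5, #11, #7 — 3 of 13 used, 10 left overall.
Against District East: none yet — per-district cap 3 leaves 3.
Binding limit: min(10, 3) = 3.

3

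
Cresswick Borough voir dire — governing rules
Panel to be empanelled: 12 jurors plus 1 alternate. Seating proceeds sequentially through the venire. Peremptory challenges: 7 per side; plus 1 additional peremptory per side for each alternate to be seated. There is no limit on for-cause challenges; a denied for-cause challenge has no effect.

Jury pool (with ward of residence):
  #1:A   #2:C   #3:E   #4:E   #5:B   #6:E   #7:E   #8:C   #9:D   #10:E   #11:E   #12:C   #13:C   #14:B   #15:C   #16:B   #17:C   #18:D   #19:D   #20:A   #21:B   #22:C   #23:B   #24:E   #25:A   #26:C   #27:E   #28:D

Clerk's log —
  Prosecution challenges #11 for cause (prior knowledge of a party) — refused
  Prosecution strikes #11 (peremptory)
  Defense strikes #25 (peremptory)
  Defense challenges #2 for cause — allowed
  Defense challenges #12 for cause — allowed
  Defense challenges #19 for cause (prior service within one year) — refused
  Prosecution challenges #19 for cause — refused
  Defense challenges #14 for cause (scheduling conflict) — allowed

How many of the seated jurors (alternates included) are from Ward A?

Removed: #2, #11, #12, #14, #25.
Seated (13 incl. alternates): #1, #3, #4, #5, #6, #7, #8, #9, #10, #13, #15, #16, #17.
Of those, in Ward A: #1 → 1.

1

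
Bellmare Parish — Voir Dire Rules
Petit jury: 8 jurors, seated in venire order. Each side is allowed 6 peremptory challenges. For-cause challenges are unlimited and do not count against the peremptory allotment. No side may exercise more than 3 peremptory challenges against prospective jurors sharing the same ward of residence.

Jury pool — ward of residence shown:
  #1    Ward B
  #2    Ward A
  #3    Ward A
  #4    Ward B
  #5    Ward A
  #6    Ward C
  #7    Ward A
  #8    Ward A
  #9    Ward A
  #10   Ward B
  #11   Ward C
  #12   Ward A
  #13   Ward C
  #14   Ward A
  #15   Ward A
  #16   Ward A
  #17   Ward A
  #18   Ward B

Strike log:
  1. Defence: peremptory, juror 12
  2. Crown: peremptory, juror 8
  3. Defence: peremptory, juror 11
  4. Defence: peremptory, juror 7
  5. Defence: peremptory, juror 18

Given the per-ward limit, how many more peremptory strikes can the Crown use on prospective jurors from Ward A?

Crown peremptories so far: #8 — 1 of 6 used, 5 left overall.
Against Ward A: #8 — 1 used; per-ward cap 3 leaves 2.
Binding limit: min(5, 2) = 2.

2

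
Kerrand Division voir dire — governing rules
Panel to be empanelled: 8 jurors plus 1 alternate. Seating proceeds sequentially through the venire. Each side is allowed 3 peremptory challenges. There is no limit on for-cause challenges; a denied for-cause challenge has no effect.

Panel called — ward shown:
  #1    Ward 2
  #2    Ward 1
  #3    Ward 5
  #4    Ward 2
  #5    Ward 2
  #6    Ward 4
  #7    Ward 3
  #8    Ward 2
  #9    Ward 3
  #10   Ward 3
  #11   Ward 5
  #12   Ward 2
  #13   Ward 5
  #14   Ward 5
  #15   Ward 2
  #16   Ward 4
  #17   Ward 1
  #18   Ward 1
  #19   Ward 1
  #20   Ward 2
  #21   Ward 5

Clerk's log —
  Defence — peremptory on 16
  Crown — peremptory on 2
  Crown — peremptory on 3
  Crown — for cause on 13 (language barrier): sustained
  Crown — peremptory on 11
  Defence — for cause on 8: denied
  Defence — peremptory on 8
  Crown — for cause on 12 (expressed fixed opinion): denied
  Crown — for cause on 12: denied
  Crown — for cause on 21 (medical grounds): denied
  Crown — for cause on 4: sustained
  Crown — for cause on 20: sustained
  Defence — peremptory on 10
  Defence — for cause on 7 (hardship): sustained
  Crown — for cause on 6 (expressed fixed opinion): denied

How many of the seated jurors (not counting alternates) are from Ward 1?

Removed: #2, #3, #4, #7, #8, #10, #11, #13, #16, #20.
Seated jurors 1–8: #1, #5, #6, #9, #12, #14, #15, #17 (alternates #18 not counted).
Of those, in Ward 1: #17 → 1.

1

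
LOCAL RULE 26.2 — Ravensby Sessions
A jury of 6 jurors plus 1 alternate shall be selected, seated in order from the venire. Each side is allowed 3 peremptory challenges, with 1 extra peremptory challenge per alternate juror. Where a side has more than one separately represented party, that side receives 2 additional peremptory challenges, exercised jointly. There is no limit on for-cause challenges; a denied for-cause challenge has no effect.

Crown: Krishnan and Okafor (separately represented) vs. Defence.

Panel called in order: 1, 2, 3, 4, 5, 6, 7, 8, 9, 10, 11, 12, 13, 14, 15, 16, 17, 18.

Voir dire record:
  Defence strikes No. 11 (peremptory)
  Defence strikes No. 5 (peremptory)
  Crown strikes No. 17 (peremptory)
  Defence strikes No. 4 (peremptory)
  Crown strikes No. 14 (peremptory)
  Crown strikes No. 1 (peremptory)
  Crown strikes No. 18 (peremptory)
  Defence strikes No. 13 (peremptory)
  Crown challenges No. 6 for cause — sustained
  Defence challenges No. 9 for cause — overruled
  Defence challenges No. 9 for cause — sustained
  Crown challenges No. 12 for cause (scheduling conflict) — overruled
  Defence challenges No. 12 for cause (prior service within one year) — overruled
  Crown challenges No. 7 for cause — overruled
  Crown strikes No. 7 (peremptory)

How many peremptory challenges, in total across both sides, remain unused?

1

Crown allotment: 3 base + 1 × 1 alternate + 2 multi-party = 6. Defence allotment: 3 base + 1 × 1 alternate = 4.
Crown peremptories used: #17, #14, #1, #18, #7 — 5 (for-cause on #6, #12, #7 don't count).
Defence peremptories used: #11, #5, #4, #13 — 4 (for-cause on #9, #9, #12 don't count).
Remaining: (6 − 5) + (4 − 4) = 1.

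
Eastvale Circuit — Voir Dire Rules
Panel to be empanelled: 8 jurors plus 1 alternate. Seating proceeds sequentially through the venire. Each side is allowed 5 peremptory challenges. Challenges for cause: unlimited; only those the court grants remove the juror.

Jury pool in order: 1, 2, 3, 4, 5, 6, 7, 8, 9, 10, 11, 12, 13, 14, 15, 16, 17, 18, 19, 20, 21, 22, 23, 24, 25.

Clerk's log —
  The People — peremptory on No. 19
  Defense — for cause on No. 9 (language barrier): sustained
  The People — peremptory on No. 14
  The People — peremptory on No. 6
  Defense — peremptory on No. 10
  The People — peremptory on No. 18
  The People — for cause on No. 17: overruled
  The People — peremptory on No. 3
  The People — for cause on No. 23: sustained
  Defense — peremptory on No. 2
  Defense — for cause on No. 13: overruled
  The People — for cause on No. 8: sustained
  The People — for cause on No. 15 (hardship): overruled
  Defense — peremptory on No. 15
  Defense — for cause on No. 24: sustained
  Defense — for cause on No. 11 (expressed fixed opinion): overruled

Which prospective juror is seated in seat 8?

Removed: #2, #3, #6, #8, #9, #10, #14, #15, #18, #19, #23, #24. (#11, #13, #17 stay — for-cause denied.)
Seating in order: seats 1–8 → #1, #4, #5, #7, #11, #12, #13, #16; alternates → #17.
So seat 8 is #16.

16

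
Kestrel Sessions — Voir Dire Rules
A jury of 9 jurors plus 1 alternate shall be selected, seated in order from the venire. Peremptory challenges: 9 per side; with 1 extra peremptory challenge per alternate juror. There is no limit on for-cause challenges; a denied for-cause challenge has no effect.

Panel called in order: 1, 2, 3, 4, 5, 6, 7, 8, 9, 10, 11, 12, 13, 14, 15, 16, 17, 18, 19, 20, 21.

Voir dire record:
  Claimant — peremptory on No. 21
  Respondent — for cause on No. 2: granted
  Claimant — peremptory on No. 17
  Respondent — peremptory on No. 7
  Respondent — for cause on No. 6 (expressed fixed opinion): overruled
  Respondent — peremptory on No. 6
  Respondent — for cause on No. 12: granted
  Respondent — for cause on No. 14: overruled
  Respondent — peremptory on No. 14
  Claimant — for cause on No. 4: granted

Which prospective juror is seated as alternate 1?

Removed: #2, #4, #6, #7, #12, #14, #17, #21.
Seating in order: seats 1–9 → #1, #3, #5, #8, #9, #10, #11, #13, #15; alternates → #16.
So alternate 1 is #16.

16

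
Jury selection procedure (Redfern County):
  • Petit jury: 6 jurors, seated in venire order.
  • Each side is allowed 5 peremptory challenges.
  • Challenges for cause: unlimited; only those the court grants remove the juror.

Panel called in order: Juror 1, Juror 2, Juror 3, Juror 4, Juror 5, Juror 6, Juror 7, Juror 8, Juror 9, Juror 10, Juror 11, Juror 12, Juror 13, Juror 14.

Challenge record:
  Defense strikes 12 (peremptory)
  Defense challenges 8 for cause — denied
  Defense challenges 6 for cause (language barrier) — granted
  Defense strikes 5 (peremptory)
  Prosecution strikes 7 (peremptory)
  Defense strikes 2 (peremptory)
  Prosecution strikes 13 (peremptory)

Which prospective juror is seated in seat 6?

Removed: #2, #5, #6, #7, #12, #13. (#8 stays — for-cause denied.)
Filling seats in venire order through position 6: #1, #3, #4, #8, #9, #10.
So seat 6 is #10.

10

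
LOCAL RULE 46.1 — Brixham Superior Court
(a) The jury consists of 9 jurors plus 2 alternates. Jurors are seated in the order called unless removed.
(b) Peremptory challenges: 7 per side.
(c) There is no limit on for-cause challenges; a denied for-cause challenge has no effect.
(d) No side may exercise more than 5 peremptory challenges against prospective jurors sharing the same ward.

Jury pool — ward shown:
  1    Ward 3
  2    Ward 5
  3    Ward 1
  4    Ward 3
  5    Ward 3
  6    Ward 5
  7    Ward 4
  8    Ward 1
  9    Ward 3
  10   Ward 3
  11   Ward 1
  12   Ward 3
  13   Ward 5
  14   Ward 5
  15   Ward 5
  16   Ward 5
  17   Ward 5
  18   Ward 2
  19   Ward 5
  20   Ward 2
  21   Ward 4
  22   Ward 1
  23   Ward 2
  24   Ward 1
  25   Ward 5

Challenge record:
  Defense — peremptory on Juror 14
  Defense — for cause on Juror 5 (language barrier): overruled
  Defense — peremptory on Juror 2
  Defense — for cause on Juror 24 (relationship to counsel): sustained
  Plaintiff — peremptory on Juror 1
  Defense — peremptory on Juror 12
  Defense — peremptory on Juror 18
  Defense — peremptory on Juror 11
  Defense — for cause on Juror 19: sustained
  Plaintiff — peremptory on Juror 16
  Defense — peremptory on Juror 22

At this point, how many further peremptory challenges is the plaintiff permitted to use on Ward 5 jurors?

Plaintiff peremptories so far: #1, #16 — 2 of 7 used, 5 left overall.
Against Ward 5: #16 — 1 used; per-ward cap 5 leaves 4.
Binding limit: min(5, 4) = 4.

4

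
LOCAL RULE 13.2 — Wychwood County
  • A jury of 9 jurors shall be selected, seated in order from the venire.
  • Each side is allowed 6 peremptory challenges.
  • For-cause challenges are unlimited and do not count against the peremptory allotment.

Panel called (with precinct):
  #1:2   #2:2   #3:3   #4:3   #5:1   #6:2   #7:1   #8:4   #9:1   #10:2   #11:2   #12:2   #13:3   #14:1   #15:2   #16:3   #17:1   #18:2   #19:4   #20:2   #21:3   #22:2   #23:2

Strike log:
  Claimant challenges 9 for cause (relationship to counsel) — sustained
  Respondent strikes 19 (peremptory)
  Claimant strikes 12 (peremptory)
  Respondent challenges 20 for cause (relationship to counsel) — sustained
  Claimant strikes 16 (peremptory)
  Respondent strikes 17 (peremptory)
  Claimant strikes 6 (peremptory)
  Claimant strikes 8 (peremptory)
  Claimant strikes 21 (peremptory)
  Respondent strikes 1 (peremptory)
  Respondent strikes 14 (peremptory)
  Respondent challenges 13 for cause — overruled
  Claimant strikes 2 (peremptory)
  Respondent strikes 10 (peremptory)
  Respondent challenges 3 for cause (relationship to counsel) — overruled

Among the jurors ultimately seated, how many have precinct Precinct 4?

Removed: #1, #2, #6, #8, #9, #10, #12, #14, #16, #17, #19, #20, #21.
Seated jurors 1–9: #3, #4, #5, #7, #11, #13, #15, #18, #22.
None of those are in Precinct 4 → 0.

0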